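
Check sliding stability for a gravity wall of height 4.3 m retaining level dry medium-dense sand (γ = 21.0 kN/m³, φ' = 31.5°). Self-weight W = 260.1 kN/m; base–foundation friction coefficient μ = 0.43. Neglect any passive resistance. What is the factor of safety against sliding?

K_a = tan²(45° − 31.5°/2) = 0.3136.
P_a = ½K_aγH² = 0.5×0.3136×21.0×4.3² = 60.89 kN/m, acting at H/3 = 1.433 m above the base.
FS_sliding = μW / P_a = 0.43×260.1 / 60.89 = 1.837.

1.84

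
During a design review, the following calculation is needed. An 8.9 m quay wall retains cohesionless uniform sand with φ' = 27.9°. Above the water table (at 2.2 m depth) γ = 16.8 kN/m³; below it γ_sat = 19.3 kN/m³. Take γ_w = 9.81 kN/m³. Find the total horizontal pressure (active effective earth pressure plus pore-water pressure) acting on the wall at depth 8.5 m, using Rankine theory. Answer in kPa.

K_a = (1 − sin φ)/(1 + sin φ) = 0.3625.
γ' = 19.3 − 9.81 = 9.490 kN/m³.
Effective vertical stress at 8.5 m: σ'_v = 16.8×2.2 + 9.490×6.30 = 96.75 kPa.
σ'_h = K_a σ'_v = 0.3625 × 96.75 = 35.07 kPa; u = γ_w × 6.30 = 61.80 kPa.
Total σ_h = 35.07 + 61.80 = 96.87 kPa.

96.9 kPa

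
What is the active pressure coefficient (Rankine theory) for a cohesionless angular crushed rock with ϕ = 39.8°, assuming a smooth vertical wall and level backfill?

0.219

K_a = (1 − sin φ)/(1 + sin φ) = (1 − sin 39.8°)/(1 + sin 39.8°) = 0.2194.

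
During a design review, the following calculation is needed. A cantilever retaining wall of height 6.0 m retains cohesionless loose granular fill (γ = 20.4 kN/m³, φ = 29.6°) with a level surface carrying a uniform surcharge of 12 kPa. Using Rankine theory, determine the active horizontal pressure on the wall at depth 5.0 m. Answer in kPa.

38.6 kPa

K_a = (1 − sin φ)/(1 + sin φ) = 0.3387.
σ_v = γz + q = 20.4 × 5.0 + 12 = 114.0 kPa.
σ_h = K_a σ_v = 0.3387 × 114.0 = 38.62 kPa.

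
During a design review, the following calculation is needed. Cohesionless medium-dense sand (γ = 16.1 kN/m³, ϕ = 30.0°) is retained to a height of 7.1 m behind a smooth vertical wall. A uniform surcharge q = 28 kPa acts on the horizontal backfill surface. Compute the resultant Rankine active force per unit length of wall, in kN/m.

K_a = tan²(45° − φ/2) = 0.3333.
Soil triangle: ½ K_a γ H² = 0.5×0.3333×16.1×7.1² = 135.3 kN/m.
Surcharge rectangle: K_a q H = 0.3333×28×7.1 = 66.27 kN/m.
Total = 135.3 + 66.27 = 201.5 kN/m.

202 kN/m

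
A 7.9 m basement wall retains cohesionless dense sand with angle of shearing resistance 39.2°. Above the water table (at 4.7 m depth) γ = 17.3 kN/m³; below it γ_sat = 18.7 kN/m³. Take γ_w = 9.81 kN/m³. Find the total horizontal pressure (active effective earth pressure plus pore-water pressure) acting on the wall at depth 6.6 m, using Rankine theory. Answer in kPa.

K_a = (1 − sin φ)/(1 + sin φ) = 0.2255.
γ' = 18.7 − 9.81 = 8.890 kN/m³.
Effective vertical stress at 6.6 m: σ'_v = 17.3×4.7 + 8.890×1.90 = 98.20 kPa.
σ'_h = K_a σ'_v = 0.2255 × 98.20 = 22.14 kPa; u = γ_w × 1.90 = 18.64 kPa.
Total σ_h = 22.14 + 18.64 = 40.78 kPa.

40.8 kPa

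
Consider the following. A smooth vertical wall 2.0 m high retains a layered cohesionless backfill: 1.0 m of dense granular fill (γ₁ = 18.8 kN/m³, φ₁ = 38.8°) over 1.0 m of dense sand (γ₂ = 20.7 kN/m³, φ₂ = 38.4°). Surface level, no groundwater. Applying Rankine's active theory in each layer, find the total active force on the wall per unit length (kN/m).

8.97 kN/m

K_a1 = tan²(45°−38.8°/2) = 0.2296; K_a2 = tan²(45°−38.4°/2) = 0.2337.
Layer 1: σ at base = K_a1 γ₁ h₁ = 4.316 kPa; P₁ = ½×4.316×1.0 = 2.158.
Layer 2: σ_v at top = γ₁h₁ = 18.80; σ_h top = K_a2×18.80 = 4.393; σ_h base = K_a2×(18.80+20.7×1.0) = 9.231.
P₂ = ½(4.393+9.231)×1.0 = 6.812. Total P_a = 2.158+6.812 = 8.970 kN/m.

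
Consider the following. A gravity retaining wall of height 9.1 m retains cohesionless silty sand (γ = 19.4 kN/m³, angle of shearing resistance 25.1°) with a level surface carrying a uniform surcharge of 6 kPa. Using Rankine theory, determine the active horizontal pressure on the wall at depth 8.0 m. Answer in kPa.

65.2 kPa

K_a = (1 − sin φ)/(1 + sin φ) = 0.4043.
σ_v = γz + q = 19.4 × 8.0 + 6 = 161.2 kPa.
σ_h = K_a σ_v = 0.4043 × 161.2 = 65.17 kPa.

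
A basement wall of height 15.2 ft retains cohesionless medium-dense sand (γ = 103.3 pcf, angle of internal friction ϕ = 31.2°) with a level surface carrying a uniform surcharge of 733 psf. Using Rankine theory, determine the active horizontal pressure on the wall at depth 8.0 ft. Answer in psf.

K_a = (1 − sin φ)/(1 + sin φ) = 0.3175.
σ_v = γz + q = 103.3 × 8.0 + 733 = 1559 psf.
σ_h = K_a σ_v = 0.3175 × 1559 = 495.1 psf.

495 psf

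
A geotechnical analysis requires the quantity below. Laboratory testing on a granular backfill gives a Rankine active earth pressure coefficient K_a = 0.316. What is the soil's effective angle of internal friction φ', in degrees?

K_a = tan²(45° − φ/2) ⇒ 45° − φ/2 = arctan(√0.316) = 29.34°.
φ = 2(45° − 29.34°) = 31.32°.

31.3°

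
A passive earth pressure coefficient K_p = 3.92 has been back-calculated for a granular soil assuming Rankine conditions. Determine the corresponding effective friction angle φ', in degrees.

K_p = (1+sin φ)/(1−sin φ) ⇒ sin φ = (K_p − 1)/(K_p + 1) = 0.5935.
φ = arcsin(0.5935) = 36.41°.

36.4°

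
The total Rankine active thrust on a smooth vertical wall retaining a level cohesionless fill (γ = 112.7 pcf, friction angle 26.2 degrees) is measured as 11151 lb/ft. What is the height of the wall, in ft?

K_a = 0.3874. P_a = ½ K_a γ H² ⇒ H = √(2P_a/(K_a γ)).
H = √(2×11151/(0.3874×112.7)) = 22.60 ft.

22.6 ft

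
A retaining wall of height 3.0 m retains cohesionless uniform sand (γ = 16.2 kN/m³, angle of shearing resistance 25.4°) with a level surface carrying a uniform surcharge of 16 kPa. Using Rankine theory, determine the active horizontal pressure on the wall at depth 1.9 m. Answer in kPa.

18.7 kPa

K_a = (1 − sin φ)/(1 + sin φ) = 0.3996.
σ_v = γz + q = 16.2 × 1.9 + 16 = 46.78 kPa.
σ_h = K_a σ_v = 0.3996 × 46.78 = 18.70 kPa.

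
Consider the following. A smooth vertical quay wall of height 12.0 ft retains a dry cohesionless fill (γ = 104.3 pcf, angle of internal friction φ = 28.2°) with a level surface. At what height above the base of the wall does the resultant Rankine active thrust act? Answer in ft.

K_a = 0.3582.
The pressure distribution is triangular, so the resultant acts at H/3 above the base = 12.0/3 = 4.000 ft.

4.00 ft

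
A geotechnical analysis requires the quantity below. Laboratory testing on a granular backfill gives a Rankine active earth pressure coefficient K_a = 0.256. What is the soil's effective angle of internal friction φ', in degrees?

K_a = tan²(45° − φ/2) ⇒ 45° − φ/2 = arctan(√0.256) = 26.84°.
φ = 2(45° − 26.84°) = 36.32°.

36.3°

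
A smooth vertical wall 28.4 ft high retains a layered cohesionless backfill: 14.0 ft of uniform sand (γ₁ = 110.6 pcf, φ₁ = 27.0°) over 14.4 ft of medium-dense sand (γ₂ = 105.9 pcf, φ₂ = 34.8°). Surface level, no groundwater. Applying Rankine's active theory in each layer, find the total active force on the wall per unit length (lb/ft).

K_a1 = tan²(45°−27.0°/2) = 0.3755; K_a2 = tan²(45°−34.8°/2) = 0.2733.
Layer 1: σ at base = K_a1 γ₁ h₁ = 581.5 psf; P₁ = ½×581.5×14.0 = 4070.
Layer 2: σ_v at top = γ₁h₁ = 1548; σ_h top = K_a2×1548 = 423.2; σ_h base = K_a2×(1548+105.9×14.4) = 840.0.
P₂ = ½(423.2+840.0)×14.4 = 9095. Total P_a = 4070+9095 = 13160 lb/ft.

13200 lb/ft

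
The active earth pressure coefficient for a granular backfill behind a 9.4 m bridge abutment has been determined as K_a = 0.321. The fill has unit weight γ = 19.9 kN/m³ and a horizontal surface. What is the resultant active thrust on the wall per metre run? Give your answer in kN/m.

282 kN/m

P = ½ K_a γ H² = 0.5 × 0.321 × 19.9 × 9.4² = 282.2 kN/m.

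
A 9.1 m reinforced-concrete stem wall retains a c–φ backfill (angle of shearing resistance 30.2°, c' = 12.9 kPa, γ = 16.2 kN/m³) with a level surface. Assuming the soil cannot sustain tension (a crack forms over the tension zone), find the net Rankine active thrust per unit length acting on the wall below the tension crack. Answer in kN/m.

K_a = 0.3307; √K_a = 0.5750.
Tension-crack depth z_c = 2c/(γ√K_a) = 2×12.9/(16.2×0.5750) = 2.770 m.
σ_a at base = K_a γ H − 2c√K_a = 0.3307×16.2×9.1 − 2×12.9×0.5750 = 33.91 kPa.
P_a = ½ × 33.91 × (H − z_c) = 0.5×33.91×6.330 = 107.3 kN/m.

107 kN/m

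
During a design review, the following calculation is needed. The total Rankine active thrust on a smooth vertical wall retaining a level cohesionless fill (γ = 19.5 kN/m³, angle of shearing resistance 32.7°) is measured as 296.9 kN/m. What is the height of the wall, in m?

10.1 m

K_a = 0.2985. P_a = ½ K_a γ H² ⇒ H = √(2P_a/(K_a γ)).
H = √(2×296.9/(0.2985×19.5)) = 10.10 m.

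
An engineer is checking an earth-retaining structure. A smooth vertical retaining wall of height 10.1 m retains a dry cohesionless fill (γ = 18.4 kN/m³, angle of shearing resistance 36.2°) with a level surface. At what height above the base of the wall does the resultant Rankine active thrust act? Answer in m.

K_a = 0.2574.
The pressure distribution is triangular, so the resultant acts at H/3 above the base = 10.1/3 = 3.367 m.

3.37 m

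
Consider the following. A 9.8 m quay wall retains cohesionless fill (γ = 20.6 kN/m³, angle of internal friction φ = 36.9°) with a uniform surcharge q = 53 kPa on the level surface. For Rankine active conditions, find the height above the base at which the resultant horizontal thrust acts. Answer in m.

K_a = 0.2497.
Triangular part P₁ = ½K_aγH² = 247.0 at H/3 = 3.267 m; rectangular part P₂ = K_a q H = 129.7 at H/2 = 4.900 m.
ȳ = (P₁·3.267 + P₂·4.900)/(P₁+P₂) = 3.829 m.

3.83 m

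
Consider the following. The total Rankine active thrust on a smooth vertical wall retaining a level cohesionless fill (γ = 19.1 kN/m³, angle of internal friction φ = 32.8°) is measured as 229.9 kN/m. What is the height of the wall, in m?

9.00 m

K_a = 0.2973. P_a = ½ K_a γ H² ⇒ H = √(2P_a/(K_a γ)).
H = √(2×229.9/(0.2973×19.1)) = 8.999 m.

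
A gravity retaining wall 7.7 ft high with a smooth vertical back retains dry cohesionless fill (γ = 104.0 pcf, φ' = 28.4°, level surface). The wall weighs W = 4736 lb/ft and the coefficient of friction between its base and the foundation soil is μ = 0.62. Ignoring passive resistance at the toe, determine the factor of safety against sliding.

2.68

K_a = tan²(45° − 28.4°/2) = 0.3554.
P_a = ½K_aγH² = 0.5×0.3554×104.0×7.7² = 1096 lb/ft, acting at H/3 = 2.567 ft above the base.
FS_sliding = μW / P_a = 0.62×4736 / 1096 = 2.680.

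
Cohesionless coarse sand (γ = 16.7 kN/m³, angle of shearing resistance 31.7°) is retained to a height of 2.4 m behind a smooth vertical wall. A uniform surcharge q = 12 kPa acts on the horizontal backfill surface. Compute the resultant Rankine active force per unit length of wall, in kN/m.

K_a = tan²(45° − φ/2) = 0.3111.
Soil triangle: ½ K_a γ H² = 0.5×0.3111×16.7×2.4² = 14.96 kN/m.
Surcharge rectangle: K_a q H = 0.3111×12×2.4 = 8.959 kN/m.
Total = 14.96 + 8.959 = 23.92 kN/m.

23.9 kN/m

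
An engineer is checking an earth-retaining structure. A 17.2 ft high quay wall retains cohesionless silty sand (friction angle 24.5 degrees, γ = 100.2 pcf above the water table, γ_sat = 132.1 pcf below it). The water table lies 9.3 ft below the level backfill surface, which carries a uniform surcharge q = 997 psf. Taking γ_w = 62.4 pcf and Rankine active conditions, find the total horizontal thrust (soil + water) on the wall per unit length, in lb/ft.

K_a = tan²(45° − φ/2) = 0.4137.
γ' = 132.1 − 62.4 = 69.70 pcf. h₂ = H − d_w = 7.9 ft.
σ'_h: at surface K_a·q = 412.5; at WT K_a(q+γd_w) = 798.0; at base K_a(q+γd_w+γ'h₂) = 1026 psf.
P₁ = ½(412.5+798.0)×9.3 = 5629; P₂ = ½(798.0+1026)×7.9 = 7204; P_w = ½γ_w h₂² = 1947.
Total = 5629+7204+1947 = 14780 lb/ft.

14800 lb/ft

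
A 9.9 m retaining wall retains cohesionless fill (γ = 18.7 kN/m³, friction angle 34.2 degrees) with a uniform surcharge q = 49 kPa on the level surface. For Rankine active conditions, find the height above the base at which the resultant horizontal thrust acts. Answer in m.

3.87 m

K_a = 0.2803.
Triangular part P₁ = ½K_aγH² = 256.9 at H/3 = 3.300 m; rectangular part P₂ = K_a q H = 136.0 at H/2 = 4.950 m.
ȳ = (P₁·3.300 + P₂·4.950)/(P₁+P₂) = 3.871 m.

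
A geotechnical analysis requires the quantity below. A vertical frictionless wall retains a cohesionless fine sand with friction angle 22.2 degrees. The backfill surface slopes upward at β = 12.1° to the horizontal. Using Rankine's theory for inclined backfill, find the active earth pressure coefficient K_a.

K_a = cos β · (cos β − √(cos²β − cos²φ)) / (cos β + √(cos²β − cos²φ)).
cos β = 0.9778, cos φ = 0.9259, √(cos²β − cos²φ) = 0.3144.
K_a = 0.9778 × (0.9778 − 0.3144)/(0.9778 + 0.3144) = 0.5020.

0.502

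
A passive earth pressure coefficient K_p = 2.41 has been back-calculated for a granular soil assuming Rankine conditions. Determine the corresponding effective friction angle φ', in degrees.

24.4°

K_p = (1+sin φ)/(1−sin φ) ⇒ sin φ = (K_p − 1)/(K_p + 1) = 0.4135.
φ = arcsin(0.4135) = 24.42°.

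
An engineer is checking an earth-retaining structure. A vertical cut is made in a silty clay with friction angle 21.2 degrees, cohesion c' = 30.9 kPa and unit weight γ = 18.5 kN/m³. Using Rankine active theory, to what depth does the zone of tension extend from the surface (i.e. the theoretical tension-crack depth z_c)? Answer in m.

K_a = tan²(45° − 21.2°/2) = 0.4688; √K_a = 0.6847.
The active pressure is zero where K_a γ z = 2c√K_a, so z_c = 2c/(γ√K_a) = 2×30.9/(18.5×0.6847) = 4.879 m.

4.88 m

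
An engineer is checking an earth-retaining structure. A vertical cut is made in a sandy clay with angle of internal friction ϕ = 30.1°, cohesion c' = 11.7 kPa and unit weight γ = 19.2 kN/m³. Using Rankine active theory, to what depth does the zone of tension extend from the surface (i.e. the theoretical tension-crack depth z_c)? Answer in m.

2.12 m

K_a = tan²(45° − 30.1°/2) = 0.3320; √K_a = 0.5762.
The active pressure is zero where K_a γ z = 2c√K_a, so z_c = 2c/(γ√K_a) = 2×11.7/(19.2×0.5762) = 2.115 m.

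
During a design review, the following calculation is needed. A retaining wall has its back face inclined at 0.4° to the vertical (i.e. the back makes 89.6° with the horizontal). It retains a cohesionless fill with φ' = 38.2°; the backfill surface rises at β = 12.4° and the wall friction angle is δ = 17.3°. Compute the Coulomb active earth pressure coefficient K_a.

K_a = sin²(α+φ) / [sin²α · sin(α−δ) · (1 + √{sin(φ+δ)sin(φ−β) / (sin(α−δ)sin(α+β))})²].
With α = 89.6°, φ = 38.2°, δ = 17.3°, β = 12.4°: K_a = 0.2496.

0.250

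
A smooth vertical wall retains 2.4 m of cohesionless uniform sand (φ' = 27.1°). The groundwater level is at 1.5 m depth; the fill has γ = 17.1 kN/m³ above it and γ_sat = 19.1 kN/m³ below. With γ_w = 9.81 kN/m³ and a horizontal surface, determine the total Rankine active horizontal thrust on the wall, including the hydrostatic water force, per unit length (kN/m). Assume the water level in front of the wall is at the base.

21.2 kN/m

K_a = tan²(45° − φ/2) = 0.3741.
γ' = 19.1 − 9.81 = 9.290 kN/m³. Depth below WT = 0.9 m.
σ'_h at WT = K_a γ d_w = 9.595 kPa; at base = 9.595 + K_a γ' × 0.9 = 12.72 kPa.
P₁ (0–1.5 m) = ½×9.595×1.5 = 7.196. P₂ (1.5–2.4 m) = ½(9.595+12.72)×0.9 = 10.04.
P_w = ½ γ_w h₂² = 0.5×9.81×0.9² = 3.973. Total = 7.196+10.04+3.973 = 21.21 kN/m.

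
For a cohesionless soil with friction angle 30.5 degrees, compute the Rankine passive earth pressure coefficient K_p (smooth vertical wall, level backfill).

3.06

K_p = (1 + sin φ)/(1 − sin φ) = tan²(45° + 30.5°/2) = 3.061.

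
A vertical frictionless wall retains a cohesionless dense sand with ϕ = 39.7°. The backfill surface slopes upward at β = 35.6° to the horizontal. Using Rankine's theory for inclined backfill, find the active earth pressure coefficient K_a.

K_a = cos β · (cos β − √(cos²β − cos²φ)) / (cos β + √(cos²β − cos²φ)).
cos β = 0.8131, cos φ = 0.7694, √(cos²β − cos²φ) = 0.2630.
K_a = 0.8131 × (0.8131 − 0.2630)/(0.8131 + 0.2630) = 0.4157.

0.416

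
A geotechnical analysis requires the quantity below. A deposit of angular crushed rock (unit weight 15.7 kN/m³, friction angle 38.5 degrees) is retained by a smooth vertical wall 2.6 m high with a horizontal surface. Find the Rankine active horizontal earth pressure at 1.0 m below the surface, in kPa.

K_a = (1 − sin φ)/(1 + sin φ) = 0.2327.
σ_h = K_a γ z = 0.2327 × 15.7 × 1.0 = 3.653 kPa.

3.65 kPa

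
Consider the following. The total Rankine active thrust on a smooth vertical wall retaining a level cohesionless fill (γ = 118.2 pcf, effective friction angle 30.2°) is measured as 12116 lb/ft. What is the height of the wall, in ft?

24.9 ft

K_a = 0.3307. P_a = ½ K_a γ H² ⇒ H = √(2P_a/(K_a γ)).
H = √(2×12116/(0.3307×118.2)) = 24.90 ft.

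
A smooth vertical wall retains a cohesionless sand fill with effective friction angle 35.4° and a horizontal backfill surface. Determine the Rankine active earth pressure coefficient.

0.266

K_a = (1 − sin φ)/(1 + sin φ) = (1 − sin 35.4°)/(1 + sin 35.4°) = 0.2664.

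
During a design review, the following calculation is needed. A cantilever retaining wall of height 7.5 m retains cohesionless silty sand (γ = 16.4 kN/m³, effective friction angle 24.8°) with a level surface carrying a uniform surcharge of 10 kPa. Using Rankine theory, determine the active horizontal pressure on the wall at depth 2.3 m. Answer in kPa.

19.5 kPa

K_a = (1 − sin φ)/(1 + sin φ) = 0.4090.
σ_v = γz + q = 16.4 × 2.3 + 10 = 47.72 kPa.
σ_h = K_a σ_v = 0.4090 × 47.72 = 19.52 kPa.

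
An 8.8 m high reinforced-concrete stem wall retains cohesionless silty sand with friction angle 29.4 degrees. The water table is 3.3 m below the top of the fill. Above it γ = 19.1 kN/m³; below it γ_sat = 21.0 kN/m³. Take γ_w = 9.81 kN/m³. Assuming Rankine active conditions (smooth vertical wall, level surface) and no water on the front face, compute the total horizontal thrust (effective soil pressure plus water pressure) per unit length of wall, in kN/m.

K_a = tan²(45° − φ/2) = 0.3415.
γ' = 21.0 − 9.81 = 11.19 kN/m³. Depth below WT = 5.5 m.
σ'_h at WT = K_a γ d_w = 21.52 kPa; at base = 21.52 + K_a γ' × 5.5 = 42.54 kPa.
P₁ (0–3.3 m) = ½×21.52×3.3 = 35.51. P₂ (3.3–8.8 m) = ½(21.52+42.54)×5.5 = 176.2.
P_w = ½ γ_w h₂² = 0.5×9.81×5.5² = 148.4. Total = 35.51+176.2+148.4 = 360.1 kN/m.

360 kN/m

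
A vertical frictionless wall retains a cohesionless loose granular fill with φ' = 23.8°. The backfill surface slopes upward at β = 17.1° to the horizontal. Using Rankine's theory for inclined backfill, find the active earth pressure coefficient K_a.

K_a = cos β · (cos β − √(cos²β − cos²φ)) / (cos β + √(cos²β − cos²φ)).
cos β = 0.9558, cos φ = 0.9150, √(cos²β − cos²φ) = 0.2764.
K_a = 0.9558 × (0.9558 − 0.2764)/(0.9558 + 0.2764) = 0.5270.

0.527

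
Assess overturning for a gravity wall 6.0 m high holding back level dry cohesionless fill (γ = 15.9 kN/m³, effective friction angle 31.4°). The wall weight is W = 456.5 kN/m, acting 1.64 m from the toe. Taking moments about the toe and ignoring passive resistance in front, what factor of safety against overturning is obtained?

4.15

K_a = tan²(45° − 31.4°/2) = 0.3149.
P_a = ½K_aγH² = 0.5×0.3149×15.9×6.0² = 90.13 kN/m, acting at H/3 = 2.000 m above the base.
Overturning moment M_o = P_a × H/3 = 90.13 × 2.000 = 180.3.
Resisting moment M_r = W × 1.64 = 456.5 × 1.64 = 748.7.
FS_overturning = M_r/M_o = 748.7/180.3 = 4.153.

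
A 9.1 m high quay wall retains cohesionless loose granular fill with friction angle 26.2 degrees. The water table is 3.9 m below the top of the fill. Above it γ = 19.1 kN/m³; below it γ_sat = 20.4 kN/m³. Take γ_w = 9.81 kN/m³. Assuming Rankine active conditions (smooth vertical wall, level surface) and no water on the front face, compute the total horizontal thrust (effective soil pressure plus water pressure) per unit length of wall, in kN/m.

K_a = tan²(45° − φ/2) = 0.3874.
γ' = 20.4 − 9.81 = 10.59 kN/m³. Depth below WT = 5.2 m.
σ'_h at WT = K_a γ d_w = 28.86 kPa; at base = 28.86 + K_a γ' × 5.2 = 50.20 kPa.
P₁ (0–3.9 m) = ½×28.86×3.9 = 56.28. P₂ (3.9–9.1 m) = ½(28.86+50.20)×5.2 = 205.5.
P_w = ½ γ_w h₂² = 0.5×9.81×5.2² = 132.6. Total = 56.28+205.5+132.6 = 394.5 kN/m.

394 kN/m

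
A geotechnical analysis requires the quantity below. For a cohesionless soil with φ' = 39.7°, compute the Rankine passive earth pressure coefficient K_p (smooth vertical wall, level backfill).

4.54

K_p = (1 + sin φ)/(1 − sin φ) = tan²(45° + 39.7°/2) = 4.537.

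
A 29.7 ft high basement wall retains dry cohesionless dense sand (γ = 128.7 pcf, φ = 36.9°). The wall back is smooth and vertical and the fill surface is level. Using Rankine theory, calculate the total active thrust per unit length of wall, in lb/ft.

14200 lb/ft

K_a = tan²(45° − φ/2) = 0.2497.
P_a = ½ K_a γ H² = 0.5 × 0.2497 × 128.7 × 29.7² = 14170 lb/ft.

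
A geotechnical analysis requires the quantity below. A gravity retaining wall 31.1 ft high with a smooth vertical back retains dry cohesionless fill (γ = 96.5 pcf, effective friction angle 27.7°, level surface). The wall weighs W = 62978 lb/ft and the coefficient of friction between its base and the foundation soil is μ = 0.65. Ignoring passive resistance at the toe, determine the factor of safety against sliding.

K_a = tan²(45° − 27.7°/2) = 0.3653.
P_a = ½K_aγH² = 0.5×0.3653×96.5×31.1² = 17050 lb/ft, acting at H/3 = 10.37 ft above the base.
FS_sliding = μW / P_a = 0.65×62978 / 17050 = 2.401.

2.40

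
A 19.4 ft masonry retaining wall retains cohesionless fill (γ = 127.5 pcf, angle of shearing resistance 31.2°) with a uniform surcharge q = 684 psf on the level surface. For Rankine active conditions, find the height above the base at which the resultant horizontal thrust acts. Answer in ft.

7.62 ft

K_a = 0.3175.
Triangular part P₁ = ½K_aγH² = 7618 at H/3 = 6.467 ft; rectangular part P₂ = K_a q H = 4213 at H/2 = 9.700 ft.
ȳ = (P₁·6.467 + P₂·9.700)/(P₁+P₂) = 7.618 ft.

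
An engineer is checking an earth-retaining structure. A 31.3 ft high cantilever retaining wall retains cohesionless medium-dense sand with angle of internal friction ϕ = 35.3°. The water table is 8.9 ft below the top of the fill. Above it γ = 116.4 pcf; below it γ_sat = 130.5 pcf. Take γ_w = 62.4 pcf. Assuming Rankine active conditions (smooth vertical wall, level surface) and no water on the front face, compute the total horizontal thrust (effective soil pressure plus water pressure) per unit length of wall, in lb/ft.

K_a = tan²(45° − φ/2) = 0.2675.
γ' = 130.5 − 62.4 = 68.10 pcf. Depth below WT = 22.4 ft.
σ'_h at WT = K_a γ d_w = 277.2 psf; at base = 277.2 + K_a γ' × 22.4 = 685.3 psf.
P₁ (0–8.9 ft) = ½×277.2×8.9 = 1233. P₂ (8.9–31.3 ft) = ½(277.2+685.3)×22.4 = 10780.
P_w = ½ γ_w h₂² = 0.5×62.4×22.4² = 15650. Total = 1233+10780+15650 = 27670 lb/ft.

27700 lb/ft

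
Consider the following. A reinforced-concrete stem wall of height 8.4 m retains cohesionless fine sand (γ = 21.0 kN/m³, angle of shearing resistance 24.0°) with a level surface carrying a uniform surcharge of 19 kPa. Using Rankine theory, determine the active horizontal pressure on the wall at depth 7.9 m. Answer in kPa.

78.0 kPa

K_a = (1 − sin φ)/(1 + sin φ) = 0.4217.
σ_v = γz + q = 21.0 × 7.9 + 19 = 184.9 kPa.
σ_h = K_a σ_v = 0.4217 × 184.9 = 77.98 kPa.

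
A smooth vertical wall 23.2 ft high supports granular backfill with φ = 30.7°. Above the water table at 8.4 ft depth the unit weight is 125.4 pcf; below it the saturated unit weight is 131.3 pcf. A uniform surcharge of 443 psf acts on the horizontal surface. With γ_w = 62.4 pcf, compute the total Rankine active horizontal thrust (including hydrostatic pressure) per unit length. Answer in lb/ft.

K_a = tan²(45° − φ/2) = 0.3240.
γ' = 131.3 − 62.4 = 68.90 pcf. h₂ = H − d_w = 14.8 ft.
σ'_h: at surface K_a·q = 143.5; at WT K_a(q+γd_w) = 484.9; at base K_a(q+γd_w+γ'h₂) = 815.3 psf.
P₁ = ½(143.5+484.9)×8.4 = 2639; P₂ = ½(484.9+815.3)×14.8 = 9621; P_w = ½γ_w h₂² = 6834.
Total = 2639+9621+6834 = 19090 lb/ft.

19100 lb/ft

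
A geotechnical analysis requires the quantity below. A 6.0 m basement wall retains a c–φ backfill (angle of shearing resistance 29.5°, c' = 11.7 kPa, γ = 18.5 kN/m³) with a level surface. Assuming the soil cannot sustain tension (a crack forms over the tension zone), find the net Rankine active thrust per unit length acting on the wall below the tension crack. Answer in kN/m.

46.2 kN/m

K_a = 0.3401; √K_a = 0.5832.
Tension-crack depth z_c = 2c/(γ√K_a) = 2×11.7/(18.5×0.5832) = 2.169 m.
σ_a at base = K_a γ H − 2c√K_a = 0.3401×18.5×6.0 − 2×11.7×0.5832 = 24.10 kPa.
P_a = ½ × 24.10 × (H − z_c) = 0.5×24.10×3.831 = 46.17 kN/m.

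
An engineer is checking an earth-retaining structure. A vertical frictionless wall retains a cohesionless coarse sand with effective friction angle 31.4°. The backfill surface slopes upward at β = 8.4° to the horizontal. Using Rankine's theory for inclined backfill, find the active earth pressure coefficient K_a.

K_a = cos β · (cos β − √(cos²β − cos²φ)) / (cos β + √(cos²β − cos²φ)).
cos β = 0.9893, cos φ = 0.8536, √(cos²β − cos²φ) = 0.5001.
K_a = 0.9893 × (0.9893 − 0.5001)/(0.9893 + 0.5001) = 0.3249.

0.325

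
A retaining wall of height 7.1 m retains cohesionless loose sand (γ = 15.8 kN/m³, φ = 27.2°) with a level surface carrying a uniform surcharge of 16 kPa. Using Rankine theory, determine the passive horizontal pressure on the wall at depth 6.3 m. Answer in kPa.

K_p = (1 + sin φ)/(1 − sin φ) = 2.684.
σ_v = γz + q = 15.8 × 6.3 + 16 = 115.5 kPa.
σ_h = K_p σ_v = 2.684 × 115.5 = 310.1 kPa.

310 kPa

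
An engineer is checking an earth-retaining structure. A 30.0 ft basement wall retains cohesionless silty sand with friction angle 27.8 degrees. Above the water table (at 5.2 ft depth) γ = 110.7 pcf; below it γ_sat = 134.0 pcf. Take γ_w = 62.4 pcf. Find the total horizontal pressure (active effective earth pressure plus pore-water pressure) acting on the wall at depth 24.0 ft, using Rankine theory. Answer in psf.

K_a = (1 − sin φ)/(1 + sin φ) = 0.3639.
γ' = 134.0 − 62.4 = 71.60 pcf.
Effective vertical stress at 24.0 ft: σ'_v = 110.7×5.2 + 71.60×18.8 = 1922 psf.
σ'_h = K_a σ'_v = 0.3639 × 1922 = 699.3 psf; u = γ_w × 18.8 = 1173 psf.
Total σ_h = 699.3 + 1173 = 1872 psf.

1870 psf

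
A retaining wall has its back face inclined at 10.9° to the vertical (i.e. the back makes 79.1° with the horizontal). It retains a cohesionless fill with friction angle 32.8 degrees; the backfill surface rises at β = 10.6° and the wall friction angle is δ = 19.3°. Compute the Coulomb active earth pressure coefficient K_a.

K_a = sin²(α+φ) / [sin²α · sin(α−δ) · (1 + √{sin(φ+δ)sin(φ−β) / (sin(α−δ)sin(α+β))})²].
With α = 79.1°, φ = 32.8°, δ = 19.3°, β = 10.6°: K_a = 0.4100.

0.410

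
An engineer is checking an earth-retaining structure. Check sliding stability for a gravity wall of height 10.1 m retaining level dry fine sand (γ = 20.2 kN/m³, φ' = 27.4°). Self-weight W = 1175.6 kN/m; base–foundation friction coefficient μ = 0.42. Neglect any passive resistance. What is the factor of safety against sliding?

K_a = tan²(45° − 27.4°/2) = 0.3697.
P_a = ½K_aγH² = 0.5×0.3697×20.2×10.1² = 380.9 kN/m, acting at H/3 = 3.367 m above the base.
FS_sliding = μW / P_a = 0.42×1175.6 / 380.9 = 1.296.

1.30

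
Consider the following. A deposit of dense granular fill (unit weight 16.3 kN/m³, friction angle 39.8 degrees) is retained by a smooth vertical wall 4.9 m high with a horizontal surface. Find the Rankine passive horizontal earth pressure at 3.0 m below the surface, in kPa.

K_p = (1 + sin φ)/(1 − sin φ) = 4.557.
σ_h = K_p γ z = 4.557 × 16.3 × 3.0 = 222.8 kPa.

223 kPa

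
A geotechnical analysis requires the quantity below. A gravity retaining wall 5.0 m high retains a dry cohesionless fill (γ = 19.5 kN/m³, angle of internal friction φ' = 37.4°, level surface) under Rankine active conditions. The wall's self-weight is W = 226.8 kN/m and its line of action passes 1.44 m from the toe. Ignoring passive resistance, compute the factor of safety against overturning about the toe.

3.29

K_a = tan²(45° − 37.4°/2) = 0.2443.
P_a = ½K_aγH² = 0.5×0.2443×19.5×5.0² = 59.54 kN/m, acting at H/3 = 1.667 m above the base.
Overturning moment M_o = P_a × H/3 = 59.54 × 1.667 = 99.23.
Resisting moment M_r = W × 1.44 = 226.8 × 1.44 = 326.6.
FS_overturning = M_r/M_o = 326.6/99.23 = 3.291.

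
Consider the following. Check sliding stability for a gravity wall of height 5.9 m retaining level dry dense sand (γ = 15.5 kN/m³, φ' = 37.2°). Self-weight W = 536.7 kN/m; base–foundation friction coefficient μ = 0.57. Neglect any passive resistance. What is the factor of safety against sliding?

K_a = tan²(45° − 37.2°/2) = 0.2464.
P_a = ½K_aγH² = 0.5×0.2464×15.5×5.9² = 66.48 kN/m, acting at H/3 = 1.967 m above the base.
FS_sliding = μW / P_a = 0.57×536.7 / 66.48 = 4.602.

4.60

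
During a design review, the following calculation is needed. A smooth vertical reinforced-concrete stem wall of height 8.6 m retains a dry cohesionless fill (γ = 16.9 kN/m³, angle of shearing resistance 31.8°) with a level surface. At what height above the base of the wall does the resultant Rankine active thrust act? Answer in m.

K_a = 0.3098.
The pressure distribution is triangular, so the resultant acts at H/3 above the base = 8.6/3 = 2.867 m.

2.87 m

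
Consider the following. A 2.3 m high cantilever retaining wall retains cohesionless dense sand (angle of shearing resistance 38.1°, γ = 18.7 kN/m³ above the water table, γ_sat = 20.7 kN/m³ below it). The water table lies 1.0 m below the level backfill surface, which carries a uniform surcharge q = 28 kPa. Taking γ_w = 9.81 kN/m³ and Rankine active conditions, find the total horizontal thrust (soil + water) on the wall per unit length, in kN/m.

33.7 kN/m

K_a = tan²(45° − φ/2) = 0.2368.
γ' = 20.7 − 9.81 = 10.89 kN/m³. h₂ = H − d_w = 1.3 m.
σ'_h: at surface K_a·q = 6.631; at WT K_a(q+γd_w) = 11.06; at base K_a(q+γd_w+γ'h₂) = 14.41 kPa.
P₁ = ½(6.631+11.06)×1.0 = 8.846; P₂ = ½(11.06+14.41)×1.3 = 16.56; P_w = ½γ_w h₂² = 8.289.
Total = 8.846+16.56+8.289 = 33.69 kN/m.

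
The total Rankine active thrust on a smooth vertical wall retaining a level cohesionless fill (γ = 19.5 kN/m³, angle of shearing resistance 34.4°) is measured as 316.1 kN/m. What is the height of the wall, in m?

10.8 m

K_a = 0.2780. P_a = ½ K_a γ H² ⇒ H = √(2P_a/(K_a γ)).
H = √(2×316.1/(0.2780×19.5)) = 10.80 m.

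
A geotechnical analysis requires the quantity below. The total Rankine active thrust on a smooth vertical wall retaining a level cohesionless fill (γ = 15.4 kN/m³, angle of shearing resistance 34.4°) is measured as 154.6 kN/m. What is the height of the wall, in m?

8.50 m

K_a = 0.2780. P_a = ½ K_a γ H² ⇒ H = √(2P_a/(K_a γ)).
H = √(2×154.6/(0.2780×15.4)) = 8.499 m.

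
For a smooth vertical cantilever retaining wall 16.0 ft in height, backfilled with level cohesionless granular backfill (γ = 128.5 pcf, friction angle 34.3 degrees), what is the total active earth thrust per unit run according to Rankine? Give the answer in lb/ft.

4590 lb/ft

K_a = tan²(45° − φ/2) = 0.2792.
P_a = ½ K_a γ H² = 0.5 × 0.2792 × 128.5 × 16.0² = 4592 lb/ft.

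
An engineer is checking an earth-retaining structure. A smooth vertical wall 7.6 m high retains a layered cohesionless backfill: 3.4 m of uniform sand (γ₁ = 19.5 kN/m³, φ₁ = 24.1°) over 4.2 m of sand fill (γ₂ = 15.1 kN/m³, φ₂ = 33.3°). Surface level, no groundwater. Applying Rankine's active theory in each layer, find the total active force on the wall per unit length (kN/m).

167 kN/m

K_a1 = tan²(45°−24.1°/2) = 0.4201; K_a2 = tan²(45°−33.3°/2) = 0.2911.
Layer 1: σ at base = K_a1 γ₁ h₁ = 27.85 kPa; P₁ = ½×27.85×3.4 = 47.35.
Layer 2: σ_v at top = γ₁h₁ = 66.30; σ_h top = K_a2×66.30 = 19.30; σ_h base = K_a2×(66.30+15.1×4.2) = 37.77.
P₂ = ½(19.30+37.77)×4.2 = 119.8. Total P_a = 47.35+119.8 = 167.2 kN/m.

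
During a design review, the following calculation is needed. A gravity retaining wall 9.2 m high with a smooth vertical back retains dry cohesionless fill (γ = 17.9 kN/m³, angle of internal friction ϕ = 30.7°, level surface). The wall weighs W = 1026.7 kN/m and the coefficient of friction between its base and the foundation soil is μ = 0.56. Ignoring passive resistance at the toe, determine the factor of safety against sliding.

K_a = tan²(45° − 30.7°/2) = 0.3240.
P_a = ½K_aγH² = 0.5×0.3240×17.9×9.2² = 245.5 kN/m, acting at H/3 = 3.067 m above the base.
FS_sliding = μW / P_a = 0.56×1026.7 / 245.5 = 2.342.

2.34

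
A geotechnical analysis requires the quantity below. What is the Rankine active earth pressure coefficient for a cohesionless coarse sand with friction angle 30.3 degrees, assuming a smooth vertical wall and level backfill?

0.329

K_a = (1 − sin φ)/(1 + sin φ) = (1 − sin 30.3°)/(1 + sin 30.3°) = 0.3293.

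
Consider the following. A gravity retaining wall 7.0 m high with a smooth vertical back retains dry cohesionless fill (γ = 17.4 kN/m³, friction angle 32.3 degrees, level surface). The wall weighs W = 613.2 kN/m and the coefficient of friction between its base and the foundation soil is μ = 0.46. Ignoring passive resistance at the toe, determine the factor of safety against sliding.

2.18

K_a = tan²(45° − 32.3°/2) = 0.3035.
P_a = ½K_aγH² = 0.5×0.3035×17.4×7.0² = 129.4 kN/m, acting at H/3 = 2.333 m above the base.
FS_sliding = μW / P_a = 0.46×613.2 / 129.4 = 2.180.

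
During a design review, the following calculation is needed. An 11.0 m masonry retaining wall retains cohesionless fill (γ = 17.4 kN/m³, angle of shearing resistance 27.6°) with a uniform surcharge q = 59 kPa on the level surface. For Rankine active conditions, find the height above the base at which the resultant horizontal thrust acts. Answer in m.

4.37 m

K_a = 0.3668.
Triangular part P₁ = ½K_aγH² = 386.1 at H/3 = 3.667 m; rectangular part P₂ = K_a q H = 238.0 at H/2 = 5.500 m.
ȳ = (P₁·3.667 + P₂·5.500)/(P₁+P₂) = 4.366 m.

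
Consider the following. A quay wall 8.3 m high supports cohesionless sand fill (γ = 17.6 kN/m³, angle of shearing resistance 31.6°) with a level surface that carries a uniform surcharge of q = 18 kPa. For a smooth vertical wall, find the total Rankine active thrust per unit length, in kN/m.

236 kN/m

K_a = tan²(45° − φ/2) = 0.3123.
Soil triangle: ½ K_a γ H² = 0.5×0.3123×17.6×8.3² = 189.4 kN/m.
Surcharge rectangle: K_a q H = 0.3123×18×8.3 = 46.66 kN/m.
Total = 189.4 + 46.66 = 236.0 kN/m.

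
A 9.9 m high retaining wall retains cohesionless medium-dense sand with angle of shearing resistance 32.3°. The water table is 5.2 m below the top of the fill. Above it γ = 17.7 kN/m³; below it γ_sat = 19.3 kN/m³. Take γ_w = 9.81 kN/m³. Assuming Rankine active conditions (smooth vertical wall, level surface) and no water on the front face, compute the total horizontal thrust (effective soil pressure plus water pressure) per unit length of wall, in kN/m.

344 kN/m

K_a = tan²(45° − φ/2) = 0.3035.
γ' = 19.3 − 9.81 = 9.490 kN/m³. Depth below WT = 4.7 m.
σ'_h at WT = K_a γ d_w = 27.93 kPa; at base = 27.93 + K_a γ' × 4.7 = 41.47 kPa.
P₁ (0–5.2 m) = ½×27.93×5.2 = 72.62. P₂ (5.2–9.9 m) = ½(27.93+41.47)×4.7 = 163.1.
P_w = ½ γ_w h₂² = 0.5×9.81×4.7² = 108.4. Total = 72.62+163.1+108.4 = 344.1 kN/m.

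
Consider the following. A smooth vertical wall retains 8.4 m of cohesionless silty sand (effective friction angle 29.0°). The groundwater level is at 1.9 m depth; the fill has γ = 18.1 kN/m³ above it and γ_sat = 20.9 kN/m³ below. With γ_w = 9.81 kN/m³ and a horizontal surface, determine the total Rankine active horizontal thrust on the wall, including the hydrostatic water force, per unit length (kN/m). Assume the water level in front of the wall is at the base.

K_a = tan²(45° − φ/2) = 0.3470.
γ' = 20.9 − 9.81 = 11.09 kN/m³. Depth below WT = 6.5 m.
σ'_h at WT = K_a γ d_w = 11.93 kPa; at base = 11.93 + K_a γ' × 6.5 = 36.94 kPa.
P₁ (0–1.9 m) = ½×11.93×1.9 = 11.34. P₂ (1.9–8.4 m) = ½(11.93+36.94)×6.5 = 158.8.
P_w = ½ γ_w h₂² = 0.5×9.81×6.5² = 207.2. Total = 11.34+158.8+207.2 = 377.4 kN/m.

377 kN/m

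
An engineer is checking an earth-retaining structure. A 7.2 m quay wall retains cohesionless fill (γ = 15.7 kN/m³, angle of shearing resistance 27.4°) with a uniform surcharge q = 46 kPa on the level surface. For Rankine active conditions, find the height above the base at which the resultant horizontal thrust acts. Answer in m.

2.94 m

K_a = 0.3697.
Triangular part P₁ = ½K_aγH² = 150.4 at H/3 = 2.400 m; rectangular part P₂ = K_a q H = 122.4 at H/2 = 3.600 m.
ȳ = (P₁·2.400 + P₂·3.600)/(P₁+P₂) = 2.938 m.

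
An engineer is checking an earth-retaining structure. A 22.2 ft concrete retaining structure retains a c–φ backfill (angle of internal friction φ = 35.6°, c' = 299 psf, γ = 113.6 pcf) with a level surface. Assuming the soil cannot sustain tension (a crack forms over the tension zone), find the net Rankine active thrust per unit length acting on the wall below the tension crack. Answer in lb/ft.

2140 lb/ft

K_a = 0.2641; √K_a = 0.5139.
Tension-crack depth z_c = 2c/(γ√K_a) = 2×299/(113.6×0.5139) = 10.24 ft.
σ_a at base = K_a γ H − 2c√K_a = 0.2641×113.6×22.2 − 2×299×0.5139 = 358.8 psf.
P_a = ½ × 358.8 × (H − z_c) = 0.5×358.8×11.96 = 2145 lb/ft.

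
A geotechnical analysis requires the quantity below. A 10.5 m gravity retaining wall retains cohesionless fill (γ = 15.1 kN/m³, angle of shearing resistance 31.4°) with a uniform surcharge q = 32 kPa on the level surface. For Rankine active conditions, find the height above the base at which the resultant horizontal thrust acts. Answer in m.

K_a = 0.3149.
Triangular part P₁ = ½K_aγH² = 262.1 at H/3 = 3.500 m; rectangular part P₂ = K_a q H = 105.8 at H/2 = 5.250 m.
ȳ = (P₁·3.500 + P₂·5.250)/(P₁+P₂) = 4.003 m.

4.00 m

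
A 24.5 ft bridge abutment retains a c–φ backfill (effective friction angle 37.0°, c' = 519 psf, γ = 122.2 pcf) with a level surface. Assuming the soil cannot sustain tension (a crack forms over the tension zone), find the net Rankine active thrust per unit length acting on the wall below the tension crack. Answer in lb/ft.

846 lb/ft

K_a = 0.2486; √K_a = 0.4986.
Tension-crack depth z_c = 2c/(γ√K_a) = 2×519/(122.2×0.4986) = 17.04 ft.
σ_a at base = K_a γ H − 2c√K_a = 0.2486×122.2×24.5 − 2×519×0.4986 = 226.7 psf.
P_a = ½ × 226.7 × (H − z_c) = 0.5×226.7×7.463 = 846.0 lb/ft.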